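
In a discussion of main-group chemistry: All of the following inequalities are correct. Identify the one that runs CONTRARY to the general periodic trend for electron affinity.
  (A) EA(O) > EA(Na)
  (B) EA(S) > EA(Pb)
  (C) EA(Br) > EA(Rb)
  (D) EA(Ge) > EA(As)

(D)

The general trend: electron affinity increases across a period and decreases down a group.
(A) O (period 2, group 16) vs Na (period 3, group 1): the stated order agrees with the simple trend.
(B) S (period 3, group 16) vs Pb (period 6, group 14): the stated order agrees with the simple trend.
(C) Br (period 4, group 17) vs Rb (period 5, group 1): the stated order agrees with the simple trend.
(D) Ge (period 4, group 14) vs As (period 4, group 15): the stated order contradicts the simple trend.
The exception is (D): adding an electron to As's half-filled 4p³ is unfavourable, so Ge (4p²) has the more exothermic EA.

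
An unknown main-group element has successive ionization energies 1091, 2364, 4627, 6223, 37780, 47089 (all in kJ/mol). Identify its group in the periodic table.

Group 14

Look for the largest jump between consecutive ionization energies: IE5/IE4 ≈ 6.1, far larger than any earlier ratio.
That jump marks the point where a core electron is being removed. So the atom has 4 valence electrons.
A main-group element with 4 valence electrons is in group 14.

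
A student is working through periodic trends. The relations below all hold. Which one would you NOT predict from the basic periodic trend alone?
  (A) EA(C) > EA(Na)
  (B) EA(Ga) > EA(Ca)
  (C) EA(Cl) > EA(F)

(C)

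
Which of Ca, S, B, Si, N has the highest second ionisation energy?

N

IE_2 is the cost of taking one more electron from the +1 cation: Ca⁺ still has 1 valence electron; S⁺ still has 5 valence electrons; B⁺ still has 2 valence electrons; Si⁺ still has 3 valence electrons; N⁺ still has 4 valence electrons.
All are still removing valence electrons, so compare the +1 ions as you would atoms: IE_2 generally rises across a period (higher Z_eff) and falls down a group (larger shell), subject to the usual subshell exceptions.
Valence configurations: Ca⁺ [Ar]4s¹, S⁺ [Ne]3s²3p³, B⁺ [He]2s², Si⁺ [Ne]3s²3p¹, N⁺ [He]2s²2p².
Tabulated IE_2 (kJ/mol): Ca 1145, S 2252, B 2427, Si 1577, N 2856.
Putting it together, IE_2: Ca < Si < S < B < N.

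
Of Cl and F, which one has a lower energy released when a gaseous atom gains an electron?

F is in period 2, group 17; Cl is in period 3, group 17.
Adding an electron releases more energy for atoms nearer the top right (short of the noble gases).
All are in group 17; the group trend (electron affinity increases up the group) applies, with the exception below.
Note the exception: Cl has a higher electron affinity than F, contrary to the simple trend — F's small 2p subshell makes the incoming electron feel strong e⁻–e⁻ repulsion, so Cl actually releases more energy on gaining an electron.
Approximate values (kJ/mol): F 328, Cl 349.
So F has the lower energy released when a gaseous atom gains an electron (F < Cl).

F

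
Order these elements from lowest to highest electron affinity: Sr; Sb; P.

Sr, P, Sb

P is in period 3, group 15; Sr is in period 5, group 2; Sb is in period 5, group 15.
Atoms with high Z_eff and room in the valence shell (especially the halogens) have the most exothermic electron affinities.
Here both period and group differ, so the two effects have to be weighed against each other.
P > Sr: relative to Sr, both the across-period and down-group shifts push P's electron affinity up.
Sb > P: this pair runs against the simple trend — see the exception note.
Note the exception: Sb has a higher electron affinity than P, contrary to the simple trend — both are half-filled np³, but the pairing/repulsion penalty for the added electron shrinks as the p orbitals become larger and more diffuse down the group, and for Sb that outweighs the weaker nuclear attraction.
For reference (kJ/mol): P 72, Sr 5, Sb 103.
So from lowest to highest: Sr < P < Sb.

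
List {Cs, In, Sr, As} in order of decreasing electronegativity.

As > In > Sr > Cs

As is in period 4, group 15; Sr is in period 5, group 2; In is in period 5, group 13; Cs is in period 6, group 1.
Smaller atoms with higher effective nuclear charge are more electronegative.
Here both period and group differ, so the two effects have to be weighed against each other.
Sr > Cs: relative to Cs, both the across-period and down-group shifts push Sr's electronegativity up.
In > Sr: both are in period 5; the period trend gives In the larger value.
As > In: both effects reinforce here, so As is clearly the higher of the two.
For reference (Pauling): As 2.18, Sr 0.95, In 1.78, Cs 0.79.
So from highest to lowest: As > In > Sr > Cs.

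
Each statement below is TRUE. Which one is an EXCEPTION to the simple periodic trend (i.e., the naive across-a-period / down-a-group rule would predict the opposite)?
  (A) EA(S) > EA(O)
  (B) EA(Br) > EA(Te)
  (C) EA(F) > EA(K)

The general trend: electron affinity increases across a period and decreases down a group.
(A) S (period 3, group 16) vs O (period 2, group 16): the stated order contradicts the simple trend.
(B) Br (period 4, group 17) vs Te (period 5, group 16): the stated order agrees with the simple trend.
(C) F (period 2, group 17) vs K (period 4, group 1): the stated order agrees with the simple trend.
The exception is (A): the compact 2p subshell of O repels the added electron more than S's larger 3p does.

(A)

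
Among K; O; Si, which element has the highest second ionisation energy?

O

IE_2 is the cost of taking one more electron from the +1 cation: K⁺ is the bare [Ar] core; O⁺ still has 5 valence electrons; Si⁺ still has 3 valence electrons.
Usually core removal costs more than valence removal, but here the competition is close: a tightly held n=2 valence electron can cost more to remove than an n=3 core electron, so the actual values have to decide it.
Valence configurations: O⁺ [He]2s²2p³, Si⁺ [Ne]3s²3p¹.
Tabulated IE_2 (kJ/mol): K 3052, O 3388, Si 1577.
So the second ionization energies run Si < K < O.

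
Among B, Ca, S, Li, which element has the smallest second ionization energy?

The second ionization energy removes an electron from the +1 ion. For each element: B⁺ still has 2 valence electrons; Ca⁺ still has 1 valence electron; S⁺ still has 5 valence electrons; Li⁺ is the bare [He] core.
Core electrons are held far more tightly than valence electrons, so Li tops the IE_2 order.
Valence configurations: B⁺ [He]2s², Ca⁺ [Ar]4s¹, S⁺ [Ne]3s²3p³.
The numbers (kJ/mol): B 2427, Ca 1145, S 2252, Li 7298.
Putting it together, IE_2: Ca < S < B < Li.

Ca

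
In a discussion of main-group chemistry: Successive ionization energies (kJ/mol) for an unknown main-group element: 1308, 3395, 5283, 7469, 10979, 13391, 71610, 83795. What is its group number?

Group 16

Look for the largest jump between consecutive ionization energies: IE7/IE6 ≈ 5.3, far larger than any earlier ratio.
That jump marks the point where a core electron is being removed. So the atom has 6 valence electrons.
A main-group element with 6 valence electrons is in group 16.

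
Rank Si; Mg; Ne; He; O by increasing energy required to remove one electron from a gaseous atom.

Mg < Si < O < Ne < He

He is in period 1, group 18; O is in period 2, group 16; Ne is in period 2, group 18; Mg is in period 3, group 2; Si is in period 3, group 14.
Across a period the outer electron is held more tightly (higher IE₁); down a group it sits in a higher shell, more shielded, and comes off more easily.
Here both period and group differ, so the two effects have to be weighed against each other.
Si > Mg: Si lies to the right of Mg in period 3, so the across-period effect alone puts Si higher.
O > Si: both effects reinforce here, so O is clearly the higher of the two.
Ne > O: Ne lies to the right of O in period 2, so the across-period effect alone puts Ne higher.
He > Ne: they share group 18; the group trend gives He the larger value.
Tabulated first ionization energy (kJ/mol): He 2372, O 1314, Ne 2081, Mg 738, Si 786.
So from lowest to highest: Mg < Si < O < Ne < He.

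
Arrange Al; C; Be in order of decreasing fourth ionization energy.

IE_4 is the cost of taking one more electron from the +3 cation: Al³⁺ is the bare [Ne] core; C³⁺ still has 1 valence electron; Be³⁺ is already 1 electron into the core.
Pulling an electron out of a noble-gas core costs far more than removing a remaining valence electron, so Al and Be sit at the high end of IE_4.
The numbers (kJ/mol): Al 11577, C 6223, Be 21007.
Overall IE_4 order: C < Al < Be.

Be > Al > C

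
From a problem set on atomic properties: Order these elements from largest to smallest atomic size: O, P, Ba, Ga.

Ba, Ga, P, O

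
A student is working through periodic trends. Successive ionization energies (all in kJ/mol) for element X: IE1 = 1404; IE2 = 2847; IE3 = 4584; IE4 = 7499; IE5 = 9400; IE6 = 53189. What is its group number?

Look for the largest jump between consecutive ionization energies: IE6/IE5 ≈ 5.7, far larger than any earlier ratio.
That jump marks the point where a core electron is being removed. So the atom has 5 valence electrons.
A main-group element with 5 valence electrons is in group 15.

Group 15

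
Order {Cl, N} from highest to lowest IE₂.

N, Cl

The second ionization energy removes an electron from the +1 ion. For each element: Cl⁺ still has 6 valence electrons; N⁺ still has 4 valence electrons.
All are still removing valence electrons, so compare the +1 ions as you would atoms: IE_2 generally rises across a period (higher Z_eff) and falls down a group (larger shell), subject to the usual subshell exceptions.
Valence configurations: Cl⁺ [Ne]3s²3p⁴, N⁺ [He]2s²2p².
The numbers (kJ/mol): Cl 2298, N 2856.
So the second ionization energies run Cl < N.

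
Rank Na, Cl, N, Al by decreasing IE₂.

Consider each +1 ion: Na⁺ is the bare [Ne] core; Cl⁺ still has 6 valence electrons; N⁺ still has 4 valence electrons; Al⁺ still has 2 valence electrons.
Breaking into a closed-shell core is much more expensive than removing a leftover valence electron — Na has the largest IE_2 here.
Valence configurations: Cl⁺ [Ne]3s²3p⁴, N⁺ [He]2s²2p², Al⁺ [Ne]3s².
The numbers (kJ/mol): Na 4562, Cl 2298, N 2856, Al 1817.
Overall IE_2 order: Al < Cl < N < Na.

Na > N > Cl > Al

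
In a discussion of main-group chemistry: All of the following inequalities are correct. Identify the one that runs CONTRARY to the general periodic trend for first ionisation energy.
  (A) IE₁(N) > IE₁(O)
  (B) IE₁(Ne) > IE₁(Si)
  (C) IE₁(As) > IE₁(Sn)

(A)

The general trend: first ionisation energy increases across a period and decreases down a group.
(A) N (period 2, group 15) vs O (period 2, group 16): the stated order contradicts the simple trend.
(B) Ne (period 2, group 18) vs Si (period 3, group 14): the stated order agrees with the simple trend.
(C) As (period 4, group 15) vs Sn (period 5, group 14): the stated order agrees with the simple trend.
The exception is (A): pairing an electron in O's 2p⁴ costs repulsion energy, so O ionizes more easily than half-filled N (2p³).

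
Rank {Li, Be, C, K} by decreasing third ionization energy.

Be > Li > C > K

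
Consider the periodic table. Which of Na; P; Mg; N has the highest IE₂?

Na

The second ionization energy removes an electron from the +1 ion. For each element: Na⁺ is the bare [Ne] core; P⁺ still has 4 valence electrons; Mg⁺ still has 1 valence electron; N⁺ still has 4 valence electrons.
Breaking into a closed-shell core is much more expensive than removing a leftover valence electron — Na has the largest IE_2 here.
Valence configurations: P⁺ [Ne]3s²3p², Mg⁺ [Ne]3s¹, N⁺ [He]2s²2p².
The numbers (kJ/mol): Na 4562, P 1907, Mg 1451, N 2856.
Putting it together, IE_2: Mg < P < N < Na.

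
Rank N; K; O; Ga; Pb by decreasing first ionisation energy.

Across a period the outer electron is held more tightly (higher IE₁); down a group it sits in a higher shell, more shielded, and comes off more easily.
Neither a single period nor a single group — weigh both effects.
Ga > K: both are in period 4; the period trend gives Ga the larger value.
Pb > Ga: period and group pull opposite ways; the across-period shift dominates (716 vs 579 kJ/mol).
O > Pb: relative to Pb, both the across-period and down-group shifts push O's first ionization energy up.
N > O: this pair runs against the simple trend — see the exception note.
Note the exception: N has a higher first ionization energy than O, contrary to the simple trend — pairing an electron in O's 2p⁴ costs repulsion energy, so O ionizes more easily than half-filled N (2p³).
For reference (kJ/mol): N 1402, O 1314, K 419, Ga 579, Pb 716.
So from highest to lowest: N > O > Pb > Ga > K.

N, O, Pb, Ga, K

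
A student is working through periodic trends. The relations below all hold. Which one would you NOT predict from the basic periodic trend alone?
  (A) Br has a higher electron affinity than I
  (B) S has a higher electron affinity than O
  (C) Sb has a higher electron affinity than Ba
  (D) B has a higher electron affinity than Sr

The general trend: electron affinity increases across a period and decreases down a group.
(A) Br (period 4, group 17) vs I (period 5, group 17): the stated order agrees with the simple trend.
(B) S (period 3, group 16) vs O (period 2, group 16): the stated order contradicts the simple trend.
(C) Sb (period 5, group 15) vs Ba (period 6, group 2): the stated order agrees with the simple trend.
(D) B (period 2, group 13) vs Sr (period 5, group 2): the stated order agrees with the simple trend.
The exception is (B): the compact 2p subshell of O repels the added electron more than S's larger 3p does.

(B)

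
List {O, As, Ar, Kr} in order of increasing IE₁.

As < O < Kr < Ar

O is in period 2, group 16; Ar is in period 3, group 18; As is in period 4, group 15; Kr is in period 4, group 18.
Removing the outermost electron gets harder across a period and easier down a group.
These span different periods and groups, so the two trends combine.
O > As: both effects reinforce here, so O is clearly the higher of the two.
Kr > O: period and group pull opposite ways; the across-period shift dominates (1351 vs 1314 kJ/mol).
Ar > Kr: Ar sits above Kr in group 18, so the down-group effect alone puts Ar higher.
For reference (kJ/mol): O 1314, Ar 1521, As 947, Kr 1351.
So from lowest to highest: As < O < Kr < Ar.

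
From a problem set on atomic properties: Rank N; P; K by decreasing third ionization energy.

N > K > P

Consider each +2 ion: N²⁺ still has 3 valence electrons; P²⁺ still has 3 valence electrons; K²⁺ is already 1 electron into the core.
Usually core removal costs more than valence removal, but here the competition is close: a tightly held n=2 valence electron can cost more to remove than an n=3 core electron, so the actual values have to decide it.
Valence configurations: N²⁺ [He]2s²2p¹, P²⁺ [Ne]3s²3p¹.
Approximate IE_3 values (kJ/mol): N 4578, P 2914, K 4420.
Overall IE_3 order: P < K < N.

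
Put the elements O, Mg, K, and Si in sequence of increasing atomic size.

O < Si < Mg < K

O is in period 2, group 16; Mg is in period 3, group 2; Si is in period 3, group 14; K is in period 4, group 1.
Moving right in a period, electrons are added to the same shell under a stronger nuclear pull, so atoms get smaller; moving down, a new shell is opened and atoms get larger.
Neither a single period nor a single group — weigh both effects.
Si > O: relative to O, both the across-period and down-group shifts push Si's atomic radius up.
Mg > Si: both are in period 3; the period trend gives Mg the larger value.
K > Mg: relative to Mg, both the across-period and down-group shifts push K's atomic radius up.
Approximate values (pm): O 63, Mg 139, Si 116, K 196.
So from smallest to largest: O < Si < Mg < K.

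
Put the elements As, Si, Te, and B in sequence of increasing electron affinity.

B, As, Si, Te

B is in period 2, group 13; Si is in period 3, group 14; As is in period 4, group 15; Te is in period 5, group 16.
Atoms with high Z_eff and room in the valence shell (especially the halogens) have the most exothermic electron affinities.
A diagonal step moves right (one effect) and down (the opposite effect) at once.
As > B: period and group pull opposite ways; the across-period shift dominates (78 vs 27 kJ/mol).
Si > As: period and group pull opposite ways; the down-group shift dominates (134 vs 78 kJ/mol).
Te > Si: period and group pull opposite ways; the across-period shift dominates (190 vs 134 kJ/mol).
Tabulated electron affinity (kJ/mol): B 27, Si 134, As 78, Te 190.
So from lowest to highest: B < As < Si < Te.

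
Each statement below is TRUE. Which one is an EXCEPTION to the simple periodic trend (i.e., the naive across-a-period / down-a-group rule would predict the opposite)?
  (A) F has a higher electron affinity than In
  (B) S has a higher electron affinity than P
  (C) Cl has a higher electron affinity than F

(C)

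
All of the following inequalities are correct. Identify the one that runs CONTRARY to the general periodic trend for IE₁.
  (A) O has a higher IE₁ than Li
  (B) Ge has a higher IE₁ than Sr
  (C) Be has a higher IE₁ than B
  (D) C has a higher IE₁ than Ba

(C)

The general trend: IE₁ increases across a period and decreases down a group.
(A) O (period 2, group 16) vs Li (period 2, group 1): the stated order agrees with the simple trend.
(B) Ge (period 4, group 14) vs Sr (period 5, group 2): the stated order agrees with the simple trend.
(C) Be (period 2, group 2) vs B (period 2, group 13): the stated order contradicts the simple trend.
(D) C (period 2, group 14) vs Ba (period 6, group 2): the stated order agrees with the simple trend.
The exception is (C): removing B's lone 2p electron is easier than breaking Be's filled 2s².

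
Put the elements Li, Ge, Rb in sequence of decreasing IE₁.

Ge > Li > Rb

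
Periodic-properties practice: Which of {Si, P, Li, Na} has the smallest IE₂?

Si

Consider each +1 ion: Si⁺ still has 3 valence electrons; P⁺ still has 4 valence electrons; Li⁺ is the bare [He] core; Na⁺ is the bare [Ne] core.
Pulling an electron out of a noble-gas core costs far more than removing a remaining valence electron, so Na and Li sit at the high end of IE_2.
Valence configurations: Si⁺ [Ne]3s²3p¹, P⁺ [Ne]3s²3p².
Tabulated IE_2 (kJ/mol): Si 1577, P 1907, Li 7298, Na 4562.
Overall IE_2 order: Si < P < Na < Li.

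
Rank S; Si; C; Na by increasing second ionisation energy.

Si < S < C < Na

After 1 electron has been removed, what remains? S⁺ still has 5 valence electrons; Si⁺ still has 3 valence electrons; C⁺ still has 3 valence electrons; Na⁺ is the bare [Ne] core.
Breaking into a closed-shell core is much more expensive than removing a leftover valence electron — Na has the largest IE_2 here.
Valence configurations: S⁺ [Ne]3s²3p³, Si⁺ [Ne]3s²3p¹, C⁺ [He]2s²2p¹.
Approximate IE_2 values (kJ/mol): S 2252, Si 1577, C 2353, Na 4562.
Putting it together, IE_2: Si < S < C < Na.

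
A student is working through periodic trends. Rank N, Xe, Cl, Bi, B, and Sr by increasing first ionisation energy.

Across a period the outer electron is held more tightly (higher IE₁); down a group it sits in a higher shell, more shielded, and comes off more easily.
Neither a single period nor a single group — weigh both effects.
Bi > Sr: the two effects oppose for this pair; the across-period effect wins (703 vs 550 kJ/mol).
B > Bi: period and group pull opposite ways; the down-group shift dominates (801 vs 703 kJ/mol).
Xe > B: period and group pull opposite ways; the across-period shift dominates (1170 vs 801 kJ/mol).
Cl > Xe: the two effects oppose for this pair; the down-group effect wins (1251 vs 1170 kJ/mol).
N > Cl: period and group pull opposite ways; the down-group shift dominates (1402 vs 1251 kJ/mol).
For reference (kJ/mol): B 801, N 1402, Cl 1251, Sr 550, Xe 1170, Bi 703.
So from lowest to highest: Sr < Bi < B < Xe < Cl < N.

Sr, Bi, B, Xe, Cl, N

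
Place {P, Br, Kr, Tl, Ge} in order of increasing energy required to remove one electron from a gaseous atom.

P is in period 3, group 15; Ge is in period 4, group 14; Br is in period 4, group 17; Kr is in period 4, group 18; Tl is in period 6, group 13.
First ionization energy rises across a period (greater Z_eff holds electrons more tightly) and falls down a group (valence electrons are farther from the nucleus).
Here both period and group differ, so the two effects have to be weighed against each other.
Ge > Tl: relative to Tl, both the across-period and down-group shifts push Ge's first ionization energy up.
P > Ge: relative to Ge, both the across-period and down-group shifts push P's first ionization energy up.
Br > P: period and group pull opposite ways; the across-period shift dominates (1140 vs 1012 kJ/mol).
Kr > Br: Kr lies to the right of Br in period 4, so the across-period effect alone puts Kr higher.
Tabulated first ionization energy (kJ/mol): P 1012, Ge 762, Br 1140, Kr 1351, Tl 589.
So from lowest to highest: Tl < Ge < P < Br < Kr.

Tl < Ge < P < Br < Kr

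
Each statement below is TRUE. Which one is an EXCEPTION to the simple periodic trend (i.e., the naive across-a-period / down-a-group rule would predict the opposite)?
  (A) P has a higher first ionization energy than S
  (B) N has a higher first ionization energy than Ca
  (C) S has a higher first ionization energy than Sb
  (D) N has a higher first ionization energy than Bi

(A)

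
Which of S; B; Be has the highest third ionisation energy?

The third ionization energy removes an electron from the +2 ion. For each element: S²⁺ still has 4 valence electrons; B²⁺ still has 1 valence electron; Be²⁺ is the bare [He] core.
Pulling an electron out of a noble-gas core costs far more than removing a remaining valence electron, so Be sits at the high end of IE_3.
Valence configurations: S²⁺ [Ne]3s²3p², B²⁺ [He]2s¹.
The numbers (kJ/mol): S 3357, B 3660, Be 14849.
Putting it together, IE_3: S < B < Be.

Be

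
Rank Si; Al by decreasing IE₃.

Si, Al

After 2 electrons have been removed, what remains? Si²⁺ still has 2 valence electrons; Al²⁺ still has 1 valence electron.
All are still removing valence electrons, so compare the +2 ions as you would atoms: IE_3 generally rises across a period (higher Z_eff) and falls down a group (larger shell), subject to the usual subshell exceptions.
Valence configurations: Si²⁺ [Ne]3s², Al²⁺ [Ne]3s¹.
Approximate IE_3 values (kJ/mol): Si 3232, Al 2745.
Overall IE_3 order: Al < Si.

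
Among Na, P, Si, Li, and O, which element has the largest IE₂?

Li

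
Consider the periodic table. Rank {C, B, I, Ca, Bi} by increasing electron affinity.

Ca, B, Bi, C, I

EA tends to increase across a period and decrease down a group, though the pattern is less regular than for IE or radius.
Here both period and group differ, so the two effects have to be weighed against each other.
B > Ca: relative to Ca, both the across-period and down-group shifts push B's electron affinity up.
Bi > B: the two effects oppose for this pair; the across-period effect wins (91 vs 27 kJ/mol).
C > Bi: the two effects oppose for this pair; the down-group effect wins (122 vs 91 kJ/mol).
I > C: the two effects oppose for this pair; the across-period effect wins (295 vs 122 kJ/mol).
For reference (kJ/mol): B 27, C 122, Ca 2, I 295, Bi 91.
So from lowest to highest: Ca < B < Bi < C < I.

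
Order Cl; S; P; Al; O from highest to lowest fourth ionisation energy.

Al > O > Cl > P > S

Consider each +3 ion: Cl³⁺ still has 4 valence electrons; S³⁺ still has 3 valence electrons; P³⁺ still has 2 valence electrons; Al³⁺ is the bare [Ne] core; O³⁺ still has 3 valence electrons.
Pulling an electron out of a noble-gas core costs far more than removing a remaining valence electron, so Al sits at the high end of IE_4.
Valence configurations: Cl³⁺ [Ne]3s²3p², S³⁺ [Ne]3s²3p¹, P³⁺ [Ne]3s², O³⁺ [He]2s²2p¹.
S³⁺ loses a lone 3p electron whereas P³⁺ must break into a filled 3s² pair, so IE_4(P) > IE_4(S) even though S has the higher nuclear charge.
The numbers (kJ/mol): Cl 5159, S 4556, P 4964, Al 11577, O 7469.
Hence IE_4: S < P < Cl < O < Al.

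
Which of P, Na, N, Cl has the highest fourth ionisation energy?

Na

IE_4 is the cost of taking one more electron from the +3 cation: P³⁺ still has 2 valence electrons; Na³⁺ is already 2 electrons into the core; N³⁺ still has 2 valence electrons; Cl³⁺ still has 4 valence electrons.
Core electrons are held far more tightly than valence electrons, so Na tops the IE_4 order.
Valence configurations: P³⁺ [Ne]3s², N³⁺ [He]2s², Cl³⁺ [Ne]3s²3p².
The numbers (kJ/mol): P 4964, Na 9543, N 7475, Cl 5159.
So the fourth ionization energies run P < Cl < N < Na.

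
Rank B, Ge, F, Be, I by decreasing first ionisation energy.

F > I > Be > B > Ge

Be is in period 2, group 2; B is in period 2, group 13; F is in period 2, group 17; Ge is in period 4, group 14; I is in period 5, group 17.
First ionization energy rises across a period (greater Z_eff holds electrons more tightly) and falls down a group (valence electrons are farther from the nucleus).
Neither a single period nor a single group — weigh both effects.
B > Ge: the two effects oppose for this pair; the down-group effect wins (801 vs 762 kJ/mol).
Be > B: this pair runs against the simple trend — see the exception note.
I > Be: period and group pull opposite ways; the across-period shift dominates (1008 vs 900 kJ/mol).
F > I: F sits above I in group 17, so the down-group effect alone puts F higher.
Note the exception: Be has a higher first ionization energy than B, contrary to the simple trend — removing B's lone 2p electron is easier than breaking Be's filled 2s².
Tabulated first ionization energy (kJ/mol): Be 900, B 801, F 1681, Ge 762, I 1008.
So from highest to lowest: F > I > Be > B > Ge.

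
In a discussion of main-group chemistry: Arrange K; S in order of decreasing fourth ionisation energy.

The fourth ionization energy removes an electron from the +3 ion. For each element: K³⁺ is already 2 electrons into the core; S³⁺ still has 3 valence electrons.
Pulling an electron out of a noble-gas core costs far more than removing a remaining valence electron, so K sits at the high end of IE_4.
Approximate IE_4 values (kJ/mol): K 5877, S 4556.
Overall IE_4 order: S < K.

K > S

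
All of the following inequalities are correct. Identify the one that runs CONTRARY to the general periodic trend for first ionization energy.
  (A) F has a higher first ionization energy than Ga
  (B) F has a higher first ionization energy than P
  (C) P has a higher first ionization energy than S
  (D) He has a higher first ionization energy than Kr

(C)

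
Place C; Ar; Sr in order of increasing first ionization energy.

Removing the outermost electron gets harder across a period and easier down a group.
These span different periods and groups, so the two trends combine.
C > Sr: relative to Sr, both the across-period and down-group shifts push C's first ionization energy up.
Ar > C: period and group pull opposite ways; the across-period shift dominates (1521 vs 1086 kJ/mol).
Tabulated first ionization energy (kJ/mol): C 1086, Ar 1521, Sr 550.
So from lowest to highest: Sr < C < Ar.

Sr < C < Ar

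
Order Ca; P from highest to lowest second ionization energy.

P, Ca

After 1 electron has been removed, what remains? Ca⁺ still has 1 valence electron; P⁺ still has 4 valence electrons.
All are still removing valence electrons, so compare the +1 ions as you would atoms: IE_2 generally rises across a period (higher Z_eff) and falls down a group (larger shell), subject to the usual subshell exceptions.
Valence configurations: Ca⁺ [Ar]4s¹, P⁺ [Ne]3s²3p².
Tabulated IE_2 (kJ/mol): Ca 1145, P 1907.
So the second ionization energies run Ca < P.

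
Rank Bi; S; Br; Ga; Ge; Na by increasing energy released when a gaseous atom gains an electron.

Ga < Na < Bi < Ge < S < Br

Na is in period 3, group 1; S is in period 3, group 16; Ga is in period 4, group 13; Ge is in period 4, group 14; Br is in period 4, group 17; Bi is in period 6, group 15.
Atoms with high Z_eff and room in the valence shell (especially the halogens) have the most exothermic electron affinities.
Neither a single period nor a single group — weigh both effects.
Na > Ga: the two effects oppose for this pair; the down-group effect wins (53 vs 29 kJ/mol).
Bi > Na: period and group pull opposite ways; the across-period shift dominates (91 vs 53 kJ/mol).
Ge > Bi: the two effects oppose for this pair; the down-group effect wins (119 vs 91 kJ/mol).
S > Ge: both effects reinforce here, so S is clearly the higher of the two.
Br > S: period and group pull opposite ways; the across-period shift dominates (325 vs 200 kJ/mol).
For reference (kJ/mol): Na 53, S 200, Ga 29, Ge 119, Br 325, Bi 91.
So from lowest to highest: Ga < Na < Bi < Ge < S < Br.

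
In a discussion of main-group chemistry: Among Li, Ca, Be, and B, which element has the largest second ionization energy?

Li

Consider each +1 ion: Li⁺ is the bare [He] core; Ca⁺ still has 1 valence electron; Be⁺ still has 1 valence electron; B⁺ still has 2 valence electrons.
Breaking into a closed-shell core is much more expensive than removing a leftover valence electron — Li has the largest IE_2 here.
Valence configurations: Ca⁺ [Ar]4s¹, Be⁺ [He]2s¹, B⁺ [He]2s².
Tabulated IE_2 (kJ/mol): Li 7298, Ca 1145, Be 1757, B 2427.
So the second ionization energies run Ca < Be < B < Li.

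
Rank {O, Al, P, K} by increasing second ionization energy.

Al, P, K, O

Consider each +1 ion: O⁺ still has 5 valence electrons; Al⁺ still has 2 valence electrons; P⁺ still has 4 valence electrons; K⁺ is the bare [Ar] core.
Usually core removal costs more than valence removal, but here the competition is close: a tightly held n=2 valence electron can cost more to remove than an n=3 core electron, so the actual values have to decide it.
Valence configurations: O⁺ [He]2s²2p³, Al⁺ [Ne]3s², P⁺ [Ne]3s²3p².
Approximate IE_2 values (kJ/mol): O 3388, Al 1817, P 1907, K 3052.
Overall IE_2 order: Al < P < K < O.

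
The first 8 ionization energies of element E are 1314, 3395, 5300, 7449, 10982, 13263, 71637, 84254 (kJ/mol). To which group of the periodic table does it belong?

Group 16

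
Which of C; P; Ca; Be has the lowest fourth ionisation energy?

IE_4 is the cost of taking one more electron from the +3 cation: C³⁺ still has 1 valence electron; P³⁺ still has 2 valence electrons; Ca³⁺ is already 1 electron into the core; Be³⁺ is already 1 electron into the core.
Pulling an electron out of a noble-gas core costs far more than removing a remaining valence electron, so Ca and Be sit at the high end of IE_4.
Valence configurations: C³⁺ [He]2s¹, P³⁺ [Ne]3s².
Tabulated IE_4 (kJ/mol): C 6223, P 4964, Ca 6491, Be 21007.
So the fourth ionization energies run P < C < Ca < Be.

P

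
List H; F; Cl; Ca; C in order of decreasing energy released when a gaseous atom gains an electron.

Cl > F > C > H > Ca

H is in period 1, group 1; C is in period 2, group 14; F is in period 2, group 17; Cl is in period 3, group 17; Ca is in period 4, group 2.
EA tends to increase across a period and decrease down a group, though the pattern is less regular than for IE or radius.
Here both period and group differ, so the two effects have to be weighed against each other.
H > Ca: period and group pull opposite ways; the down-group shift dominates (73 vs 2 kJ/mol).
C > H: period and group pull opposite ways; the across-period shift dominates (122 vs 73 kJ/mol).
F > C: F lies to the right of C in period 2, so the across-period effect alone puts F higher.
Cl > F: this pair runs against the simple trend — see the exception note.
Note the exception: Cl has a higher electron affinity than F, contrary to the simple trend — F's small 2p subshell makes the incoming electron feel strong e⁻–e⁻ repulsion, so Cl actually releases more energy on gaining an electron.
For reference (kJ/mol): H 73, C 122, F 328, Cl 349, Ca 2.
So from highest to lowest: Cl > F > C > H > Ca.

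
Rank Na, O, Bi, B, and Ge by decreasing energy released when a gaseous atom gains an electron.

O > Ge > Bi > Na > B

Atoms with high Z_eff and room in the valence shell (especially the halogens) have the most exothermic electron affinities.
These span different periods and groups, so the two trends combine.
Na > B: this pair runs against the simple trend — see the exception note.
Bi > Na: the two effects oppose for this pair; the across-period effect wins (91 vs 53 kJ/mol).
Ge > Bi: the two effects oppose for this pair; the down-group effect wins (119 vs 91 kJ/mol).
O > Ge: both effects reinforce here, so O is clearly the higher of the two.
Note the exception: Na has a higher electron affinity than B, contrary to the simple trend — B's ns²np¹ configuration gives only a small electron affinity — the sparsely filled np subshell binds an added electron weakly.
Approximate values (kJ/mol): B 27, O 141, Na 53, Ge 119, Bi 91.
So from highest to lowest: O > Ge > Bi > Na > B.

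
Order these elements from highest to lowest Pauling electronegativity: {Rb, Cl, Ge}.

Cl, Ge, Rb

Cl is in period 3, group 17; Ge is in period 4, group 14; Rb is in period 5, group 1.
EN rises left→right (higher Z_eff, smaller atoms) and falls top→bottom (larger, more shielded atoms).
These span different periods and groups, so the two trends combine.
Ge > Rb: relative to Rb, both the across-period and down-group shifts push Ge's electronegativity up.
Cl > Ge: relative to Ge, both the across-period and down-group shifts push Cl's electronegativity up.
Tabulated electronegativity (Pauling): Cl 3.16, Ge 2.01, Rb 0.82.
So from highest to lowest: Cl > Ge > Rb.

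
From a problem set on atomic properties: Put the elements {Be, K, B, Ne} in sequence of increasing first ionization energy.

K, B, Be, Ne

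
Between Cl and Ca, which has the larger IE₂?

Cl

After 1 electron has been removed, what remains? Cl⁺ still has 6 valence electrons; Ca⁺ still has 1 valence electron.
All are still removing valence electrons, so compare the +1 ions as you would atoms: IE_2 generally rises across a period (higher Z_eff) and falls down a group (larger shell), subject to the usual subshell exceptions.
Valence configurations: Cl⁺ [Ne]3s²3p⁴, Ca⁺ [Ar]4s¹.
Approximate IE_2 values (kJ/mol): Cl 2298, Ca 1145.
Putting it together, IE_2: Ca < Cl.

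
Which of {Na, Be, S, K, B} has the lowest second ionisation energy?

Be

Consider each +1 ion: Na⁺ is the bare [Ne] core; Be⁺ still has 1 valence electron; S⁺ still has 5 valence electrons; K⁺ is the bare [Ar] core; B⁺ still has 2 valence electrons.
Breaking into a closed-shell core is much more expensive than removing a leftover valence electron — K and Na have the largest IE_2 here.
Valence configurations: Be⁺ [He]2s¹, S⁺ [Ne]3s²3p³, B⁺ [He]2s².
Approximate IE_2 values (kJ/mol): Na 4562, Be 1757, S 2252, K 3052, B 2427.
Overall IE_2 order: Be < S < B < K < Na.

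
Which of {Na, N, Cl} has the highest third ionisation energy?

Na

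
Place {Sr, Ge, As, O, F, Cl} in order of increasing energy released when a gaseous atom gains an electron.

Adding an electron releases more energy for atoms nearer the top right (short of the noble gases).
Here both period and group differ, so the two effects have to be weighed against each other.
As > Sr: relative to Sr, both the across-period and down-group shifts push As's electron affinity up.
Ge > As: this pair runs against the simple trend — see the exception note.
O > Ge: both effects reinforce here, so O is clearly the higher of the two.
F > O: both are in period 2; the period trend gives F the larger value.
Cl > F: this pair runs against the simple trend — see the exception note.
Note the exception: Ge has a higher electron affinity than As, contrary to the simple trend — adding an electron to As's half-filled 4p³ is unfavourable, so Ge (4p²) has the more exothermic EA.
Note the exception: Cl has a higher electron affinity than F, contrary to the simple trend — F's small 2p subshell makes the incoming electron feel strong e⁻–e⁻ repulsion, so Cl actually releases more energy on gaining an electron.
For reference (kJ/mol): O 141, F 328, Cl 349, Ge 119, As 78, Sr 5.
So from lowest to highest: Sr < As < Ge < O < F < Cl.

Sr < As < Ge < O < F < Cl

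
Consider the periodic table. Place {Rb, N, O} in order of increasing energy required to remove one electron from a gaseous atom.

N is in period 2, group 15; O is in period 2, group 16; Rb is in period 5, group 1.
Removing the outermost electron gets harder across a period and easier down a group.
Here both period and group differ, so the two effects have to be weighed against each other.
O > Rb: both effects reinforce here, so O is clearly the higher of the two.
N > O: this pair runs against the simple trend — see the exception note.
Note the exception: N has a higher first ionization energy than O, contrary to the simple trend — pairing an electron in O's 2p⁴ costs repulsion energy, so O ionizes more easily than half-filled N (2p³).
For reference (kJ/mol): N 1402, O 1314, Rb 403.
So from lowest to highest: Rb < O < N.

Rb < O < N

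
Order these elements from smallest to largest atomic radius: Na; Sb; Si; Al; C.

C < Si < Al < Sb < Na

Radius decreases left→right (rising Z_eff, same n) and increases top→bottom (higher n).
Here both period and group differ, so the two effects have to be weighed against each other.
Si > C: Si sits below C in group 14, so the down-group effect alone puts Si larger.
Al > Si: Al lies to the left of Si in period 3, so the across-period effect alone puts Al larger.
Sb > Al: the two effects oppose for this pair; the down-group effect wins (140 vs 126 pm).
Na > Sb: period and group pull opposite ways; the across-period shift dominates (155 vs 140 pm).
For reference (pm): C 75, Na 155, Al 126, Si 116, Sb 140.
So from smallest to largest: C < Si < Al < Sb < Na.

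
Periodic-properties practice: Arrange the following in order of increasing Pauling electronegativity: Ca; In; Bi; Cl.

Ca, In, Bi, Cl

Cl is in period 3, group 17; Ca is in period 4, group 2; In is in period 5, group 13; Bi is in period 6, group 15.
Atoms toward the upper right of the periodic table pull bonding electrons most strongly.
These span different periods and groups, so the two trends combine.
In > Ca: the two effects oppose for this pair; the across-period effect wins (1.78 vs 1.00).
Bi > In: period and group pull opposite ways; the across-period shift dominates (2.02 vs 1.78).
Cl > Bi: relative to Bi, both the across-period and down-group shifts push Cl's electronegativity up.
For reference (Pauling): Cl 3.16, Ca 1.00, In 1.78, Bi 2.02.
So from lowest to highest: Ca < In < Bi < Cl.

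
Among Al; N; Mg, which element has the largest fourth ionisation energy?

Consider each +3 ion: Al³⁺ is the bare [Ne] core; N³⁺ still has 2 valence electrons; Mg³⁺ is already 1 electron into the core.
Pulling an electron out of a noble-gas core costs far more than removing a remaining valence electron, so Mg and Al sit at the high end of IE_4.
The numbers (kJ/mol): Al 11577, N 7475, Mg 10543.
Overall IE_4 order: N < Mg < Al.

Al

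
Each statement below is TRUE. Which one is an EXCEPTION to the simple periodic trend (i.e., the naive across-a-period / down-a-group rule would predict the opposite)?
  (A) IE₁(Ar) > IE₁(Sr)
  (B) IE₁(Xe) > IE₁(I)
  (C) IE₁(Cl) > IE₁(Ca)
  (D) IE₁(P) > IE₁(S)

The general trend: first ionization energy increases across a period and decreases down a group.
(A) Ar (period 3, group 18) vs Sr (period 5, group 2): the stated order agrees with the simple trend.
(B) Xe (period 5, group 18) vs I (period 5, group 17): the stated order agrees with the simple trend.
(C) Cl (period 3, group 17) vs Ca (period 4, group 2): the stated order agrees with the simple trend.
(D) P (period 3, group 15) vs S (period 3, group 16): the stated order contradicts the simple trend.
The exception is (D): S (3p⁴) ionizes more easily than half-filled P (3p³) because the paired 3p electron in S is pushed out by e⁻–e⁻ repulsion.

(D)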